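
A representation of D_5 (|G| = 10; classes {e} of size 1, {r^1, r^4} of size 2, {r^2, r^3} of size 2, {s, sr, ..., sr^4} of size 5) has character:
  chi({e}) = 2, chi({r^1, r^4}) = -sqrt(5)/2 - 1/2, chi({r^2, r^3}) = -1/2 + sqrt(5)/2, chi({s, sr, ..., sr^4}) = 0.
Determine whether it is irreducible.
Irreducible: <chi, chi> = 1.

Solution. <chi, chi> = (1/|G|) sum_C |C| * |chi(C)|^2 = (1/10)[1*|2|^2 + 2*|-sqrt(5)/2 - 1/2|^2 + 2*|-1/2 + sqrt(5)/2|^2 + 5*|0|^2]
  = (1/10)[(4) + (sqrt(5) + 3) + (3 - sqrt(5)) + (0)] = 10/10 = 1.
A character is irreducible iff <chi, chi> = 1, so this representation is irreducible.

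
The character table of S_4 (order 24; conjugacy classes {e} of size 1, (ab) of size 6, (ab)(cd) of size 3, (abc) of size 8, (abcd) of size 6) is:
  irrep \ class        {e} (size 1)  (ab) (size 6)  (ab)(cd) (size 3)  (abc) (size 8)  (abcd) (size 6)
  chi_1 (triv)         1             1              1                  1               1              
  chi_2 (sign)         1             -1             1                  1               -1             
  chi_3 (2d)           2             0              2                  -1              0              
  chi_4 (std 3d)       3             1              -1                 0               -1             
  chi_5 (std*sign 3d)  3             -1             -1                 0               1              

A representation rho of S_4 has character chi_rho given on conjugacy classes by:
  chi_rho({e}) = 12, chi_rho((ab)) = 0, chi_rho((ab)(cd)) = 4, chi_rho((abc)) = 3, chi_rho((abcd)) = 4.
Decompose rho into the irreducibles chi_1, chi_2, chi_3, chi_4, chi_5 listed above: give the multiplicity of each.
Multiplicities: chi_1: 3, chi_2: 1, chi_3: 1, chi_4: 0, chi_5: 2.

Proof sketch: Use <chi_rho, chi> = (1/|G|) sum_C |C| * chi_rho(C) * conj(chi(C)) with |G| = 24 for each irreducible chi in the table:
  <chi_rho, chi_1> = (1/24)[1*(12)*conj(1) + 6*(0)*conj(1) + 3*(4)*conj(1) + 8*(3)*conj(1) + 6*(4)*conj(1)]
      = (1/24)[(12) + (0) + (12) + (24) + (24)] = 72/24 = 3
  <chi_rho, chi_2> = (1/24)[1*(12)*conj(1) + 6*(0)*conj(-1) + 3*(4)*conj(1) + 8*(3)*conj(1) + 6*(4)*conj(-1)]
      = (1/24)[(12) + (0) + (12) + (24) + (-24)] = 24/24 = 1
  <chi_rho, chi_3> = (1/24)[1*(12)*conj(2) + 6*(0)*conj(0) + 3*(4)*conj(2) + 8*(3)*conj(-1) + 6*(4)*conj(0)]
      = (1/24)[(24) + (0) + (24) + (-24) + (0)] = 24/24 = 1
  <chi_rho, chi_4> = (1/24)[1*(12)*conj(3) + 6*(0)*conj(1) + 3*(4)*conj(-1) + 8*(3)*conj(0) + 6*(4)*conj(-1)]
      = (1/24)[(36) + (0) + (-12) + (0) + (-24)] = 0/24 = 0
  <chi_rho, chi_5> = (1/24)[1*(12)*conj(3) + 6*(0)*conj(-1) + 3*(4)*conj(-1) + 8*(3)*conj(0) + 6*(4)*conj(1)]
      = (1/24)[(36) + (0) + (-12) + (0) + (24)] = 48/24 = 2
Dimension check: dim(rho) = sum (mult * dim) = 3*1 + 1*1 + 1*2 + 0*3 + 2*3 = 12 = chi_rho(e) = 12.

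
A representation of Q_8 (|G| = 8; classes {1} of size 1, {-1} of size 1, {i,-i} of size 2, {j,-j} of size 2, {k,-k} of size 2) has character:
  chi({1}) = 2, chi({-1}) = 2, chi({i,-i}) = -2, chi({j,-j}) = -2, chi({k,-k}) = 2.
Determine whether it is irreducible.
Not irreducible (reducible): <chi, chi> = 4 > 1.

Explanation: <chi, chi> = (1/|G|) sum_C |C| * |chi(C)|^2 = (1/8)[1*|2|^2 + 1*|2|^2 + 2*|-2|^2 + 2*|-2|^2 + 2*|2|^2]
  = (1/8)[(4) + (4) + (8) + (8) + (8)] = 32/8 = 4.
A character is irreducible iff <chi, chi> = 1, so this representation is reducible.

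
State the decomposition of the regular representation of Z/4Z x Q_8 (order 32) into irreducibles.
Each irreducible V_i of dimension d_i appears with multiplicity d_i, i.e. rho_reg = (direct sum over all irreducibles V_i) d_i V_i. The irreducible dimensions for Z/4Z x Q_8 are 1, 1, 1, 1, 1, 1, 1, 1, 1, 1, 1, 1, 1, 1, 1, 1, 2, 2, 2, 2: 16 irreducibles of dimension 1, each with multiplicity 1; 4 irreducibles of dimension 2, each with multiplicity 2. Total dimension 16*1*1 + 4*2*2 = 32 = |G|.

Proof sketch: General theorem: in the regular representation of a finite group G, each irreducible appears with multiplicity equal to its dimension. Check: dim(rho_reg) = sum d_i^2 = 1 + 1 + 1 + 1 + 1 + 1 + 1 + 1 + 1 + 1 + 1 + 1 + 1 + 1 + 1 + 1 + 4 + 4 + 4 + 4 = 32 = |G|.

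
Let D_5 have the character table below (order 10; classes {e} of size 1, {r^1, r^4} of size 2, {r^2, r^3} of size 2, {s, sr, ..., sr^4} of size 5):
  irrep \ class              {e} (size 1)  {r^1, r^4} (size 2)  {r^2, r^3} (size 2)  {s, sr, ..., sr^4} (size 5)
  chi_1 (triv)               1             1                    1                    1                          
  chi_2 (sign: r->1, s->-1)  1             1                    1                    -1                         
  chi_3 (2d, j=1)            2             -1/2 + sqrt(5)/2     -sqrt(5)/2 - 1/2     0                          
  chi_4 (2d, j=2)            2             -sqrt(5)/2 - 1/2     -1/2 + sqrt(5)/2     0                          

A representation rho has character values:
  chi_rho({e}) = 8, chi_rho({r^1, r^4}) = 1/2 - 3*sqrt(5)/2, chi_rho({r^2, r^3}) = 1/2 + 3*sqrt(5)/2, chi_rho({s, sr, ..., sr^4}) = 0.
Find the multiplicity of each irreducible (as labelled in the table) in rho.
Multiplicities: chi_1: 1, chi_2: 1, chi_3: 0, chi_4: 3.

Use <chi_rho, chi> = (1/|G|) sum_C |C| * chi_rho(C) * conj(chi(C)) with |G| = 10 for each irreducible chi in the table:
  <chi_rho, chi_1> = (1/10)[1*(8)*conj(1) + 2*(1/2 - 3*sqrt(5)/2)*conj(1) + 2*(1/2 + 3*sqrt(5)/2)*conj(1) + 5*(0)*conj(1)]
      = (1/10)[(8) + (1 - 3*sqrt(5)) + (1 + 3*sqrt(5)) + (0)] = 10/10 = 1
  <chi_rho, chi_2> = (1/10)[1*(8)*conj(1) + 2*(1/2 - 3*sqrt(5)/2)*conj(1) + 2*(1/2 + 3*sqrt(5)/2)*conj(1) + 5*(0)*conj(-1)]
      = (1/10)[(8) + (1 - 3*sqrt(5)) + (1 + 3*sqrt(5)) + (0)] = 10/10 = 1
  <chi_rho, chi_3> = (1/10)[1*(8)*conj(2) + 2*(1/2 - 3*sqrt(5)/2)*conj(-1/2 + sqrt(5)/2) + 2*(1/2 + 3*sqrt(5)/2)*conj(-sqrt(5)/2 - 1/2) + 5*(0)*conj(0)]
      = (1/10)[(16) + (-8 + 2*sqrt(5)) + (-8 - 2*sqrt(5)) + (0)] = 0/10 = 0
  <chi_rho, chi_4> = (1/10)[1*(8)*conj(2) + 2*(1/2 - 3*sqrt(5)/2)*conj(-sqrt(5)/2 - 1/2) + 2*(1/2 + 3*sqrt(5)/2)*conj(-1/2 + sqrt(5)/2) + 5*(0)*conj(0)]
      = (1/10)[(16) + (sqrt(5) + 7) + (7 - sqrt(5)) + (0)] = 30/10 = 3
Dimension check: dim(rho) = sum (mult * dim) = 1*1 + 1*1 + 0*2 + 3*2 = 8 = chi_rho(e) = 8.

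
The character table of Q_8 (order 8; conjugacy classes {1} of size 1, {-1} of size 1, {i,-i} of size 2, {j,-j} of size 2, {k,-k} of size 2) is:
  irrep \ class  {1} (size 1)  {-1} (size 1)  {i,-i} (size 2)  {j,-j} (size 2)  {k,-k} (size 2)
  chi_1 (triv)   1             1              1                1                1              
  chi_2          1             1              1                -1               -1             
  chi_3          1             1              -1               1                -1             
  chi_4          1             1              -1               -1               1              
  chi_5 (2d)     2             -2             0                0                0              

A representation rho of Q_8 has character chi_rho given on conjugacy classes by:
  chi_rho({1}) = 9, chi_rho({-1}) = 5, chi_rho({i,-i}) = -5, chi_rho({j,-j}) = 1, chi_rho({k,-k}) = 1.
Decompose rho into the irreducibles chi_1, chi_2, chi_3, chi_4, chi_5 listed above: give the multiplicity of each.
Multiplicities: chi_1: 1, chi_2: 0, chi_3: 3, chi_4: 3, chi_5: 1.

Working: Use <chi_rho, chi> = (1/|G|) sum_C |C| * chi_rho(C) * conj(chi(C)) with |G| = 8 for each irreducible chi in the table:
  <chi_rho, chi_1> = (1/8)[1*(9)*conj(1) + 1*(5)*conj(1) + 2*(-5)*conj(1) + 2*(1)*conj(1) + 2*(1)*conj(1)]
      = (1/8)[(9) + (5) + (-10) + (2) + (2)] = 8/8 = 1
  <chi_rho, chi_2> = (1/8)[1*(9)*conj(1) + 1*(5)*conj(1) + 2*(-5)*conj(1) + 2*(1)*conj(-1) + 2*(1)*conj(-1)]
      = (1/8)[(9) + (5) + (-10) + (-2) + (-2)] = 0/8 = 0
  <chi_rho, chi_3> = (1/8)[1*(9)*conj(1) + 1*(5)*conj(1) + 2*(-5)*conj(-1) + 2*(1)*conj(1) + 2*(1)*conj(-1)]
      = (1/8)[(9) + (5) + (10) + (2) + (-2)] = 24/8 = 3
  <chi_rho, chi_4> = (1/8)[1*(9)*conj(1) + 1*(5)*conj(1) + 2*(-5)*conj(-1) + 2*(1)*conj(-1) + 2*(1)*conj(1)]
      = (1/8)[(9) + (5) + (10) + (-2) + (2)] = 24/8 = 3
  <chi_rho, chi_5> = (1/8)[1*(9)*conj(2) + 1*(5)*conj(-2) + 2*(-5)*conj(0) + 2*(1)*conj(0) + 2*(1)*conj(0)]
      = (1/8)[(18) + (-10) + (0) + (0) + (0)] = 8/8 = 1
Dimension check: dim(rho) = sum (mult * dim) = 1*1 + 0*1 + 3*1 + 3*1 + 1*2 = 9 = chi_rho(e) = 9.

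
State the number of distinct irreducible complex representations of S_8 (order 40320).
22

Argument: The number of irreducible complex representations of a finite group equals its number of conjugacy classes. Conjugacy classes in S_8 correspond to cycle types, i.e. partitions of 8; there are p(8) = 22 of them, so S_8 (order 40320) has exactly 22 irreducible complex representations.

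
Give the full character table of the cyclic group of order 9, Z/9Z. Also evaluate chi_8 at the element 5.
Character table of Z/9Z (irreps indexed chi_0,...,chi_8 with chi_k(m) = zeta_9^(k*m), zeta_9 = exp(2*pi*i/9)):
  irrep \ class  {0} (size 1)  {1} (size 1)    {2} (size 1)    {3} (size 1)    {4} (size 1)    {5} (size 1)    {6} (size 1)    {7} (size 1)    {8} (size 1)  
  chi_0          1             1               1               1               1               1               1               1               1             
  chi_1          1             exp(2*I*pi/9)   exp(4*I*pi/9)   exp(2*I*pi/3)   exp(8*I*pi/9)   exp(-8*I*pi/9)  exp(-2*I*pi/3)  exp(-4*I*pi/9)  exp(-2*I*pi/9)
  chi_2          1             exp(4*I*pi/9)   exp(8*I*pi/9)   exp(-2*I*pi/3)  exp(-2*I*pi/9)  exp(2*I*pi/9)   exp(2*I*pi/3)   exp(-8*I*pi/9)  exp(-4*I*pi/9)
  chi_3          1             exp(2*I*pi/3)   exp(-2*I*pi/3)  1               exp(2*I*pi/3)   exp(-2*I*pi/3)  1               exp(2*I*pi/3)   exp(-2*I*pi/3)
  chi_4          1             exp(8*I*pi/9)   exp(-2*I*pi/9)  exp(2*I*pi/3)   exp(-4*I*pi/9)  exp(4*I*pi/9)   exp(-2*I*pi/3)  exp(2*I*pi/9)   exp(-8*I*pi/9)
  chi_5          1             exp(-8*I*pi/9)  exp(2*I*pi/9)   exp(-2*I*pi/3)  exp(4*I*pi/9)   exp(-4*I*pi/9)  exp(2*I*pi/3)   exp(-2*I*pi/9)  exp(8*I*pi/9) 
  chi_6          1             exp(-2*I*pi/3)  exp(2*I*pi/3)   1               exp(-2*I*pi/3)  exp(2*I*pi/3)   1               exp(-2*I*pi/3)  exp(2*I*pi/3) 
  chi_7          1             exp(-4*I*pi/9)  exp(-8*I*pi/9)  exp(2*I*pi/3)   exp(2*I*pi/9)   exp(-2*I*pi/9)  exp(-2*I*pi/3)  exp(8*I*pi/9)   exp(4*I*pi/9) 
  chi_8          1             exp(-2*I*pi/9)  exp(-4*I*pi/9)  exp(-2*I*pi/3)  exp(-8*I*pi/9)  exp(8*I*pi/9)   exp(2*I*pi/3)   exp(4*I*pi/9)   exp(2*I*pi/9) 

Spot check: chi_8(5) = zeta_9^(8*5) = zeta_9^40 = exp(8*I*pi/9).

Details: Z/9Z is abelian, so all 9 irreducible complex representations are 1-dimensional. They are given by chi_k(m) = zeta_9^(k*m) for k = 0,...,8. Row orthogonality: sum_m chi_k(m) conj(chi_l(m)) = 9 * [k = l].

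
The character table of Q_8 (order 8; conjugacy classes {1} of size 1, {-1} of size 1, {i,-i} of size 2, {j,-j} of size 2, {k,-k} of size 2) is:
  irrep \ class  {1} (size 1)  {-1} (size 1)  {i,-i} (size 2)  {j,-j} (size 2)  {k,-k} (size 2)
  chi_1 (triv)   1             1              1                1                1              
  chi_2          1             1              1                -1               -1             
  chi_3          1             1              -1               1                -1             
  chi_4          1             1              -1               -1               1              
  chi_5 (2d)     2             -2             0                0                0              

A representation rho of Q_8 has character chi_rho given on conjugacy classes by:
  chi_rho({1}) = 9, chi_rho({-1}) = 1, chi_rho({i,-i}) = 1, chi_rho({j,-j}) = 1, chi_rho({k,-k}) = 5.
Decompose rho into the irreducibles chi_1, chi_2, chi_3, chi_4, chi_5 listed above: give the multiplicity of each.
Multiplicities: chi_1: 3, chi_2: 0, chi_3: 0, chi_4: 2, chi_5: 2.

Reasoning: Use <chi_rho, chi> = (1/|G|) sum_C |C| * chi_rho(C) * conj(chi(C)) with |G| = 8 for each irreducible chi in the table:
  <chi_rho, chi_1> = (1/8)[1*(9)*conj(1) + 1*(1)*conj(1) + 2*(1)*conj(1) + 2*(1)*conj(1) + 2*(5)*conj(1)]
      = (1/8)[(9) + (1) + (2) + (2) + (10)] = 24/8 = 3
  <chi_rho, chi_2> = (1/8)[1*(9)*conj(1) + 1*(1)*conj(1) + 2*(1)*conj(1) + 2*(1)*conj(-1) + 2*(5)*conj(-1)]
      = (1/8)[(9) + (1) + (2) + (-2) + (-10)] = 0/8 = 0
  <chi_rho, chi_3> = (1/8)[1*(9)*conj(1) + 1*(1)*conj(1) + 2*(1)*conj(-1) + 2*(1)*conj(1) + 2*(5)*conj(-1)]
      = (1/8)[(9) + (1) + (-2) + (2) + (-10)] = 0/8 = 0
  <chi_rho, chi_4> = (1/8)[1*(9)*conj(1) + 1*(1)*conj(1) + 2*(1)*conj(-1) + 2*(1)*conj(-1) + 2*(5)*conj(1)]
      = (1/8)[(9) + (1) + (-2) + (-2) + (10)] = 16/8 = 2
  <chi_rho, chi_5> = (1/8)[1*(9)*conj(2) + 1*(1)*conj(-2) + 2*(1)*conj(0) + 2*(1)*conj(0) + 2*(5)*conj(0)]
      = (1/8)[(18) + (-2) + (0) + (0) + (0)] = 16/8 = 2
Dimension check: dim(rho) = sum (mult * dim) = 3*1 + 0*1 + 0*1 + 2*1 + 2*2 = 9 = chi_rho(e) = 9.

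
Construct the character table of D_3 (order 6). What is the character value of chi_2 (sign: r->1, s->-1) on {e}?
Conjugacy classes: {e} of size 1, {r^1, r^2} of size 2, {s, sr, ..., sr^2} of size 3.
Character table:
  irrep \ class              {e} (size 1)  {r^1, r^2} (size 2)  {s, sr, ..., sr^2} (size 3)
  chi_1 (triv)               1             1                    1                          
  chi_2 (sign: r->1, s->-1)  1             1                    -1                         
  chi_3 (2d, j=1)            2             -1                   0                          

Spot check: chi_2 (sign: r->1, s->-1) on {e} = 1.

Working: D_3 has order 2*3 = 6 with 3 conjugacy classes, hence 3 irreducibles. Sum of squared dims 1 + 1 + 4 = 6 = |G|. Linear characters come from the abelianisation; the 2-dimensional irreps have character r^k -> 2*cos(2*pi*j*k/3), reflections -> 0.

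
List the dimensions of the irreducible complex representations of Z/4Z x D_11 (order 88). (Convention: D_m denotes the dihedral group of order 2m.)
Dimensions: 1, 1, 1, 1, 1, 1, 1, 1, 2, 2, 2, 2, 2, 2, 2, 2, 2, 2, 2, 2, 2, 2, 2, 2, 2, 2, 2, 2

Reasoning: There are 28 irreducibles (= number of conjugacy classes). Their dimensions d_i satisfy sum d_i^2 = |G| = 88: 1 + 1 + 1 + 1 + 1 + 1 + 1 + 1 + 4 + 4 + 4 + 4 + 4 + 4 + 4 + 4 + 4 + 4 + 4 + 4 + 4 + 4 + 4 + 4 + 4 + 4 + 4 + 4 = 88. (For the product with Z/4Z: each of the 4 1-dim characters of Z/4Z tensors with each irrep of D_11, giving 4 copies of each D_11-dimension.)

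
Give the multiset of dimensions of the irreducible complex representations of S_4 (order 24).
Dimensions: 1, 1, 2, 3, 3

Proof sketch: There are 5 irreducibles (= number of conjugacy classes). Their dimensions d_i satisfy sum d_i^2 = |G| = 24: 1 + 1 + 4 + 9 + 9 = 24.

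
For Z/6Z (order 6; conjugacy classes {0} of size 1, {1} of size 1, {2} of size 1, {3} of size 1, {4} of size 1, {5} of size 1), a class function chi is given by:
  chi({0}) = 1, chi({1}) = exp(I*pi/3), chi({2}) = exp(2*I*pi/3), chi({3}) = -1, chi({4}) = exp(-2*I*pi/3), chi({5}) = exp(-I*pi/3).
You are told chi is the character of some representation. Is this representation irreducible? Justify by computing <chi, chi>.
Irreducible: <chi, chi> = 1.

Justification: <chi, chi> = (1/|G|) sum_C |C| * |chi(C)|^2 = (1/6)[1*|1|^2 + 1*|exp(I*pi/3)|^2 + 1*|exp(2*I*pi/3)|^2 + 1*|-1|^2 + 1*|exp(-2*I*pi/3)|^2 + 1*|exp(-I*pi/3)|^2]
  = (1/6)[(1) + (1) + (1) + (1) + (1) + (1)] = 6/6 = 1.
(Exp terms are combined using exp(i*s)*conj(exp(i*t)) = exp(i*(s-t)), and sums of them are collapsed using the identity that for every m > 1 the m distinct m-th roots of unity sum to 0, e.g. 1 + exp(2*I*pi/3) + exp(-2*I*pi/3) = 0.)
A character is irreducible iff <chi, chi> = 1, so this representation is irreducible.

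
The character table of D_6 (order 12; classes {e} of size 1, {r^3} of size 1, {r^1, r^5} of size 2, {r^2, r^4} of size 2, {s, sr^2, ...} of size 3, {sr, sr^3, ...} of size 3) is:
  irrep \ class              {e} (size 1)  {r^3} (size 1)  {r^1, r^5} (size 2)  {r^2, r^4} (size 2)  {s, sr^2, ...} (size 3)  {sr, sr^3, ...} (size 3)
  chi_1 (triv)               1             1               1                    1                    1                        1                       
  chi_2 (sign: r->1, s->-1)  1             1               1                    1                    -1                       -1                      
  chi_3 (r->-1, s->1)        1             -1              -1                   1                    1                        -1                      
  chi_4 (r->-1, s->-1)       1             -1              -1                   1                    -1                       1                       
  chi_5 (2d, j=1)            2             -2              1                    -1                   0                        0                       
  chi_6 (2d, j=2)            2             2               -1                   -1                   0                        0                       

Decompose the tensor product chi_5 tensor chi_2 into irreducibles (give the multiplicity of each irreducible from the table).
chi_5 tensor chi_2 = chi_5 (all other irreducibles have multiplicity 0).

Solution. The character of a tensor product is the pointwise product (chi_5 * chi_2)(C) = chi_5(C) * chi_2(C):
  {e}: (2)*(1), {r^3}: (-2)*(1), {r^1, r^5}: (1)*(1), {r^2, r^4}: (-1)*(1), {s, sr^2, ...}: (0)*(-1), {sr, sr^3, ...}: (0)*(-1)
so (chi_5 * chi_2) takes values
  {e} -> 2, {r^3} -> -2, {r^1, r^5} -> 1, {r^2, r^4} -> -1, {s, sr^2, ...} -> 0, {sr, sr^3, ...} -> 0.
Now take the inner product of this character with each irreducible chi from the table, <chi_5*chi_2, chi> = (1/12) sum_C |C| (chi_5*chi_2)(C) conj(chi(C)):
  <chi_5*chi_2, chi_1> = (1/12)[1*(2)*conj(1) + 1*(-2)*conj(1) + 2*(1)*conj(1) + 2*(-1)*conj(1) + 3*(0)*conj(1) + 3*(0)*conj(1)]
      = (1/12)[(2) + (-2) + (2) + (-2) + (0) + (0)] = 0/12 = 0
  <chi_5*chi_2, chi_2> = (1/12)[1*(2)*conj(1) + 1*(-2)*conj(1) + 2*(1)*conj(1) + 2*(-1)*conj(1) + 3*(0)*conj(-1) + 3*(0)*conj(-1)]
      = (1/12)[(2) + (-2) + (2) + (-2) + (0) + (0)] = 0/12 = 0
  <chi_5*chi_2, chi_3> = (1/12)[1*(2)*conj(1) + 1*(-2)*conj(-1) + 2*(1)*conj(-1) + 2*(-1)*conj(1) + 3*(0)*conj(1) + 3*(0)*conj(-1)]
      = (1/12)[(2) + (2) + (-2) + (-2) + (0) + (0)] = 0/12 = 0
  <chi_5*chi_2, chi_4> = (1/12)[1*(2)*conj(1) + 1*(-2)*conj(-1) + 2*(1)*conj(-1) + 2*(-1)*conj(1) + 3*(0)*conj(-1) + 3*(0)*conj(1)]
      = (1/12)[(2) + (2) + (-2) + (-2) + (0) + (0)] = 0/12 = 0
  <chi_5*chi_2, chi_5> = (1/12)[1*(2)*conj(2) + 1*(-2)*conj(-2) + 2*(1)*conj(1) + 2*(-1)*conj(-1) + 3*(0)*conj(0) + 3*(0)*conj(0)]
      = (1/12)[(4) + (4) + (2) + (2) + (0) + (0)] = 12/12 = 1
  <chi_5*chi_2, chi_6> = (1/12)[1*(2)*conj(2) + 1*(-2)*conj(2) + 2*(1)*conj(-1) + 2*(-1)*conj(-1) + 3*(0)*conj(0) + 3*(0)*conj(0)]
      = (1/12)[(4) + (-4) + (-2) + (2) + (0) + (0)] = 0/12 = 0
Hence the multiplicities are chi_5: 1. Dimension check: dim(chi_5)*dim(chi_2) = 2*1 = 2 and sum (mult * dim) = 1*2 = 2.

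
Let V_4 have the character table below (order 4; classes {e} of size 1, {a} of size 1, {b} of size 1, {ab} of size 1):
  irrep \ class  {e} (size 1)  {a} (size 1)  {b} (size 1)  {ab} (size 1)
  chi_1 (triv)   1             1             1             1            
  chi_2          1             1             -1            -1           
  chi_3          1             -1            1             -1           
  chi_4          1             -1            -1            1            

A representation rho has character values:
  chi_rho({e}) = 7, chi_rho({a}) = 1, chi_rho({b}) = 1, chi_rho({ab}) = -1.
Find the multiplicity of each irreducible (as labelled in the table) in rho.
Multiplicities: chi_1: 2, chi_2: 2, chi_3: 2, chi_4: 1.

Why: Use <chi_rho, chi> = (1/|G|) sum_C |C| * chi_rho(C) * conj(chi(C)) with |G| = 4 for each irreducible chi in the table:
  <chi_rho, chi_1> = (1/4)[1*(7)*conj(1) + 1*(1)*conj(1) + 1*(1)*conj(1) + 1*(-1)*conj(1)]
      = (1/4)[(7) + (1) + (1) + (-1)] = 8/4 = 2
  <chi_rho, chi_2> = (1/4)[1*(7)*conj(1) + 1*(1)*conj(1) + 1*(1)*conj(-1) + 1*(-1)*conj(-1)]
      = (1/4)[(7) + (1) + (-1) + (1)] = 8/4 = 2
  <chi_rho, chi_3> = (1/4)[1*(7)*conj(1) + 1*(1)*conj(-1) + 1*(1)*conj(1) + 1*(-1)*conj(-1)]
      = (1/4)[(7) + (-1) + (1) + (1)] = 8/4 = 2
  <chi_rho, chi_4> = (1/4)[1*(7)*conj(1) + 1*(1)*conj(-1) + 1*(1)*conj(-1) + 1*(-1)*conj(1)]
      = (1/4)[(7) + (-1) + (-1) + (-1)] = 4/4 = 1
Dimension check: dim(rho) = sum (mult * dim) = 2*1 + 2*1 + 2*1 + 1*1 = 7 = chi_rho(e) = 7.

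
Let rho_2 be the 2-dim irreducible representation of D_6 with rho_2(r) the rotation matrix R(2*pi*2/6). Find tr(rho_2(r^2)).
chi_{rho_2}(r^2) = 2*cos(2*pi*2*2/6) = -1

Explanation: rho_2(r^2) is rotation by angle 2*pi*2*2/6, whose trace is 2*cos(2*pi*2*2/6) = -1.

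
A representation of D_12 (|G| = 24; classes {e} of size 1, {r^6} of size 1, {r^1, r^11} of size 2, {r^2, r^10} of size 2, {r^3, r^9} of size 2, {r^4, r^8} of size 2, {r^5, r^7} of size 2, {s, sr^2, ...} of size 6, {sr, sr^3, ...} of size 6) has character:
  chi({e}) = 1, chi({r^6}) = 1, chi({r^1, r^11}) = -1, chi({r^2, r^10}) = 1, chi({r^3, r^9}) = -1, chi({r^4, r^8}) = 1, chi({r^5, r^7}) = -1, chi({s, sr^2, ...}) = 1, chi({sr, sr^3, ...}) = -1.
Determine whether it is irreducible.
Irreducible: <chi, chi> = 1.

Details: <chi, chi> = (1/|G|) sum_C |C| * |chi(C)|^2 = (1/24)[1*|1|^2 + 1*|1|^2 + 2*|-1|^2 + 2*|1|^2 + 2*|-1|^2 + 2*|1|^2 + 2*|-1|^2 + 6*|1|^2 + 6*|-1|^2]
  = (1/24)[(1) + (1) + (2) + (2) + (2) + (2) + (2) + (6) + (6)] = 24/24 = 1.
A character is irreducible iff <chi, chi> = 1, so this representation is irreducible.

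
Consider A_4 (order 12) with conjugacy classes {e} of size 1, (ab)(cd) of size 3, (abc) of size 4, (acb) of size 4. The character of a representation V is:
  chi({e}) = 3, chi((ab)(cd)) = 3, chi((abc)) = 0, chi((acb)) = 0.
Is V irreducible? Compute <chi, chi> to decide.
Not irreducible (reducible): <chi, chi> = 3 > 1.

Reasoning: <chi, chi> = (1/|G|) sum_C |C| * |chi(C)|^2 = (1/12)[1*|3|^2 + 3*|3|^2 + 4*|0|^2 + 4*|0|^2]
  = (1/12)[(9) + (27) + (0) + (0)] = 36/12 = 3.
(Exp terms are combined using exp(i*s)*conj(exp(i*t)) = exp(i*(s-t)), and sums of them are collapsed using the identity that for every m > 1 the m distinct m-th roots of unity sum to 0, e.g. 1 + exp(2*I*pi/3) + exp(-2*I*pi/3) = 0.)
A character is irreducible iff <chi, chi> = 1, so this representation is reducible.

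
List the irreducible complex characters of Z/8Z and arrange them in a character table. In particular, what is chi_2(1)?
Character table of Z/8Z (irreps indexed chi_0,...,chi_7 with chi_k(m) = zeta_8^(k*m), zeta_8 = exp(2*pi*i/8)):
  irrep \ class  {0} (size 1)  {1} (size 1)    {2} (size 1)  {3} (size 1)    {4} (size 1)  {5} (size 1)    {6} (size 1)  {7} (size 1)  
  chi_0          1             1               1             1               1             1               1             1             
  chi_1          1             exp(I*pi/4)     I             exp(3*I*pi/4)   -1            exp(-3*I*pi/4)  -I            exp(-I*pi/4)  
  chi_2          1             I               -1            -I              1             I               -1            -I            
  chi_3          1             exp(3*I*pi/4)   -I            exp(I*pi/4)     -1            exp(-I*pi/4)    I             exp(-3*I*pi/4)
  chi_4          1             -1              1             -1              1             -1              1             -1            
  chi_5          1             exp(-3*I*pi/4)  I             exp(-I*pi/4)    -1            exp(I*pi/4)     -I            exp(3*I*pi/4) 
  chi_6          1             -I              -1            I               1             -I              -1            I             
  chi_7          1             exp(-I*pi/4)    -I            exp(-3*I*pi/4)  -1            exp(3*I*pi/4)   I             exp(I*pi/4)   

Spot check: chi_2(1) = zeta_8^(2*1) = zeta_8^2 = I.

Details: Z/8Z is abelian, so all 8 irreducible complex representations are 1-dimensional. They are given by chi_k(m) = zeta_8^(k*m) for k = 0,...,7. Row orthogonality: sum_m chi_k(m) conj(chi_l(m)) = 8 * [k = l].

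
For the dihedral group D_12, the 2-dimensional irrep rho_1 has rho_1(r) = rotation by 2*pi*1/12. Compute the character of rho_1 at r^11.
chi_{rho_1}(r^11) = 2*cos(2*pi*1*11/12) = sqrt(3)

Reasoning: rho_1(r^11) is rotation by angle 2*pi*1*11/12, whose trace is 2*cos(2*pi*1*11/12) = sqrt(3).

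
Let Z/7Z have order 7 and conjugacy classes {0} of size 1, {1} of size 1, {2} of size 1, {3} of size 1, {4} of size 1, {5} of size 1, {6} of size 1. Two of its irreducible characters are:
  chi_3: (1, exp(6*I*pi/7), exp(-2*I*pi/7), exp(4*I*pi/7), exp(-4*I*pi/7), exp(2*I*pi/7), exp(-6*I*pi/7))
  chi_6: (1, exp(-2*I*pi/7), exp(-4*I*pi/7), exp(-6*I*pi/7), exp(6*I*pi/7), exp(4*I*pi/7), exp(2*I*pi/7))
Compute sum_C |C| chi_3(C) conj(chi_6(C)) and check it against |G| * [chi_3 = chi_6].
Sum = 0; so <chi_3, chi_6> = 0 (distinct irreducibles are orthogonal).

Explanation: Compute term by term over conjugacy classes (|C| * chi_3(C) * conj(chi_6(C))):
  1*(1)*conj(1) + 1*(exp(6*I*pi/7))*conj(exp(-2*I*pi/7)) + 1*(exp(-2*I*pi/7))*conj(exp(-4*I*pi/7)) + 1*(exp(4*I*pi/7))*conj(exp(-6*I*pi/7)) + 1*(exp(-4*I*pi/7))*conj(exp(6*I*pi/7)) + 1*(exp(2*I*pi/7))*conj(exp(4*I*pi/7)) + 1*(exp(-6*I*pi/7))*conj(exp(2*I*pi/7))
  = (1) + (exp(-6*I*pi/7)) + (exp(2*I*pi/7)) + (exp(-4*I*pi/7)) + (exp(4*I*pi/7)) + (exp(-2*I*pi/7)) + (exp(6*I*pi/7))
  = 0.
(Exp terms are combined using exp(i*s)*conj(exp(i*t)) = exp(i*(s-t)), and sums of them are collapsed using the identity that for every m > 1 the m distinct m-th roots of unity sum to 0, e.g. 1 + exp(2*I*pi/3) + exp(-2*I*pi/3) = 0.)
Dividing by |G| = 7 gives 0/7 = 0, matching the row-orthogonality relation <chi_3, chi_6> = [chi_3 = chi_6].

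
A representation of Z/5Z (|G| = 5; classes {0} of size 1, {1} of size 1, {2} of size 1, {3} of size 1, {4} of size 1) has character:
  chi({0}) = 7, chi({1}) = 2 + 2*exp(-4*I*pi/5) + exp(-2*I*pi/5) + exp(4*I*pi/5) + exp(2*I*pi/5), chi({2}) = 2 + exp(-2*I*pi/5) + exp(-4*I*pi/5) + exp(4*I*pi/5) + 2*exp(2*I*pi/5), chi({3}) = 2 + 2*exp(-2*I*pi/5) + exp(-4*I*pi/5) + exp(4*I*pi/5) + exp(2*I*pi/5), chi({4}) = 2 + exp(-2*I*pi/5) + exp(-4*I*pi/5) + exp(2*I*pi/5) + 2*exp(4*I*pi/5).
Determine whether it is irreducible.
Not irreducible (reducible): <chi, chi> = 11 > 1.

Details: <chi, chi> = (1/|G|) sum_C |C| * |chi(C)|^2 = (1/5)[1*|7|^2 + 1*|2 + 2*exp(-4*I*pi/5) + exp(-2*I*pi/5) + exp(4*I*pi/5) + exp(2*I*pi/5)|^2 + 1*|2 + exp(-2*I*pi/5) + exp(-4*I*pi/5) + exp(4*I*pi/5) + 2*exp(2*I*pi/5)|^2 + 1*|2 + 2*exp(-2*I*pi/5) + exp(-4*I*pi/5) + exp(4*I*pi/5) + exp(2*I*pi/5)|^2 + 1*|2 + exp(-2*I*pi/5) + exp(-4*I*pi/5) + exp(2*I*pi/5) + 2*exp(4*I*pi/5)|^2]
  = (1/5)[(49) + (11 + 9*exp(-2*I*pi/5) + 10*exp(-4*I*pi/5) + 10*exp(4*I*pi/5) + 9*exp(2*I*pi/5)) + (11 + 10*exp(-2*I*pi/5) + 9*exp(-4*I*pi/5) + 9*exp(4*I*pi/5) + 10*exp(2*I*pi/5)) + (11 + 10*exp(-2*I*pi/5) + 9*exp(-4*I*pi/5) + 9*exp(4*I*pi/5) + 10*exp(2*I*pi/5)) + (11 + 9*exp(-2*I*pi/5) + 10*exp(-4*I*pi/5) + 10*exp(4*I*pi/5) + 9*exp(2*I*pi/5))] = 55/5 = 11.
(Exp terms are combined using exp(i*s)*conj(exp(i*t)) = exp(i*(s-t)), and sums of them are collapsed using the identity that for every m > 1 the m distinct m-th roots of unity sum to 0, e.g. 1 + exp(2*I*pi/3) + exp(-2*I*pi/3) = 0.)
A character is irreducible iff <chi, chi> = 1, so this representation is reducible.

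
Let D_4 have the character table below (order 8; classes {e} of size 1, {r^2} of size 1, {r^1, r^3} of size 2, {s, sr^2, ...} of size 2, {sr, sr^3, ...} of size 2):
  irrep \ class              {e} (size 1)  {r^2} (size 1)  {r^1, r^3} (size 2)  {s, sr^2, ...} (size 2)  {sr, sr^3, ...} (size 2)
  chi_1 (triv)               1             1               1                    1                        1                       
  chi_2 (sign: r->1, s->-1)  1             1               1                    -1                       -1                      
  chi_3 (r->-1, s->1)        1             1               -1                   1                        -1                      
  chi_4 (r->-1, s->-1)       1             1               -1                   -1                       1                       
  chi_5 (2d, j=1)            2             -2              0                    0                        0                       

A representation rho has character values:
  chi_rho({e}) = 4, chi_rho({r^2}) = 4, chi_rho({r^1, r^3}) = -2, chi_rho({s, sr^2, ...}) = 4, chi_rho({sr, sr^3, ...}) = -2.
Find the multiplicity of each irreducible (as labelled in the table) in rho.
Multiplicities: chi_1: 1, chi_2: 0, chi_3: 3, chi_4: 0, chi_5: 0.

Argument: Use <chi_rho, chi> = (1/|G|) sum_C |C| * chi_rho(C) * conj(chi(C)) with |G| = 8 for each irreducible chi in the table:
  <chi_rho, chi_1> = (1/8)[1*(4)*conj(1) + 1*(4)*conj(1) + 2*(-2)*conj(1) + 2*(4)*conj(1) + 2*(-2)*conj(1)]
      = (1/8)[(4) + (4) + (-4) + (8) + (-4)] = 8/8 = 1
  <chi_rho, chi_2> = (1/8)[1*(4)*conj(1) + 1*(4)*conj(1) + 2*(-2)*conj(1) + 2*(4)*conj(-1) + 2*(-2)*conj(-1)]
      = (1/8)[(4) + (4) + (-4) + (-8) + (4)] = 0/8 = 0
  <chi_rho, chi_3> = (1/8)[1*(4)*conj(1) + 1*(4)*conj(1) + 2*(-2)*conj(-1) + 2*(4)*conj(1) + 2*(-2)*conj(-1)]
      = (1/8)[(4) + (4) + (4) + (8) + (4)] = 24/8 = 3
  <chi_rho, chi_4> = (1/8)[1*(4)*conj(1) + 1*(4)*conj(1) + 2*(-2)*conj(-1) + 2*(4)*conj(-1) + 2*(-2)*conj(1)]
      = (1/8)[(4) + (4) + (4) + (-8) + (-4)] = 0/8 = 0
  <chi_rho, chi_5> = (1/8)[1*(4)*conj(2) + 1*(4)*conj(-2) + 2*(-2)*conj(0) + 2*(4)*conj(0) + 2*(-2)*conj(0)]
      = (1/8)[(8) + (-8) + (0) + (0) + (0)] = 0/8 = 0
Dimension check: dim(rho) = sum (mult * dim) = 1*1 + 0*1 + 3*1 + 0*1 + 0*2 = 4 = chi_rho(e) = 4.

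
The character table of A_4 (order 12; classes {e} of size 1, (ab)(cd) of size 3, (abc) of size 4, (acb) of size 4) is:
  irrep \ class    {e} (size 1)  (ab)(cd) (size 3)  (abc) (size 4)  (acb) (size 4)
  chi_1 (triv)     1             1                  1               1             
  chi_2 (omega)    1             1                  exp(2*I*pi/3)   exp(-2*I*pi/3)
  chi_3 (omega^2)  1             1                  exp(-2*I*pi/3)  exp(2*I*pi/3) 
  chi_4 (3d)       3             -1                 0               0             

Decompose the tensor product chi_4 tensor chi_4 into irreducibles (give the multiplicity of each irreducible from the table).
chi_4 tensor chi_4 = chi_1 + chi_2 + chi_3 + 2*chi_4 (all other irreducibles have multiplicity 0).

Working: The character of a tensor product is the pointwise product (chi_4 * chi_4)(C) = chi_4(C) * chi_4(C):
  {e}: (3)*(3), (ab)(cd): (-1)*(-1), (abc): (0)*(0), (acb): (0)*(0)
so (chi_4 * chi_4) takes values
  {e} -> 9, (ab)(cd) -> 1, (abc) -> 0, (acb) -> 0.
Now take the inner product of this character with each irreducible chi from the table, <chi_4*chi_4, chi> = (1/12) sum_C |C| (chi_4*chi_4)(C) conj(chi(C)):
  <chi_4*chi_4, chi_1> = (1/12)[1*(9)*conj(1) + 3*(1)*conj(1) + 4*(0)*conj(1) + 4*(0)*conj(1)]
      = (1/12)[(9) + (3) + (0) + (0)] = 12/12 = 1
  <chi_4*chi_4, chi_2> = (1/12)[1*(9)*conj(1) + 3*(1)*conj(1) + 4*(0)*conj(exp(2*I*pi/3)) + 4*(0)*conj(exp(-2*I*pi/3))]
      = (1/12)[(9) + (3) + (0) + (0)] = 12/12 = 1
  <chi_4*chi_4, chi_3> = (1/12)[1*(9)*conj(1) + 3*(1)*conj(1) + 4*(0)*conj(exp(-2*I*pi/3)) + 4*(0)*conj(exp(2*I*pi/3))]
      = (1/12)[(9) + (3) + (0) + (0)] = 12/12 = 1
  <chi_4*chi_4, chi_4> = (1/12)[1*(9)*conj(3) + 3*(1)*conj(-1) + 4*(0)*conj(0) + 4*(0)*conj(0)]
      = (1/12)[(27) + (-3) + (0) + (0)] = 24/12 = 2
(Exp terms are combined using exp(i*s)*conj(exp(i*t)) = exp(i*(s-t)), and sums of them are collapsed using the identity that for every m > 1 the m distinct m-th roots of unity sum to 0, e.g. 1 + exp(2*I*pi/3) + exp(-2*I*pi/3) = 0.)
Hence the multiplicities are chi_1: 1, chi_2: 1, chi_3: 1, chi_4: 2. Dimension check: dim(chi_4)*dim(chi_4) = 3*3 = 9 and sum (mult * dim) = 1*1 + 1*1 + 1*1 + 2*3 = 9.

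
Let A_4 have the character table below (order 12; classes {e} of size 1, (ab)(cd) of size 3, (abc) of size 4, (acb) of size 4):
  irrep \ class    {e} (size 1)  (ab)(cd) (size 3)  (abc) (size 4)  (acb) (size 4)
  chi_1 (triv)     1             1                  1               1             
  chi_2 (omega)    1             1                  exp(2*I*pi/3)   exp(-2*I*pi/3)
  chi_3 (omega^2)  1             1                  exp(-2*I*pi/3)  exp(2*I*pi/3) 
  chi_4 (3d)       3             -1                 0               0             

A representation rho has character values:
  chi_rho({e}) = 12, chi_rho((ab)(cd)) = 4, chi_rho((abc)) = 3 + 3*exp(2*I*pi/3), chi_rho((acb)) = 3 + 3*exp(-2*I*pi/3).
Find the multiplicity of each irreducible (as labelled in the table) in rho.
Multiplicities: chi_1: 3, chi_2: 3, chi_3: 0, chi_4: 2.

Use <chi_rho, chi> = (1/|G|) sum_C |C| * chi_rho(C) * conj(chi(C)) with |G| = 12 for each irreducible chi in the table:
  <chi_rho, chi_1> = (1/12)[1*(12)*conj(1) + 3*(4)*conj(1) + 4*(3 + 3*exp(2*I*pi/3))*conj(1) + 4*(3 + 3*exp(-2*I*pi/3))*conj(1)]
      = (1/12)[(12) + (12) + (12 + 12*exp(2*I*pi/3)) + (12 + 12*exp(-2*I*pi/3))] = 36/12 = 3
  <chi_rho, chi_2> = (1/12)[1*(12)*conj(1) + 3*(4)*conj(1) + 4*(3 + 3*exp(2*I*pi/3))*conj(exp(2*I*pi/3)) + 4*(3 + 3*exp(-2*I*pi/3))*conj(exp(-2*I*pi/3))]
      = (1/12)[(12) + (12) + (12 + 12*exp(-2*I*pi/3)) + (12 + 12*exp(2*I*pi/3))] = 36/12 = 3
  <chi_rho, chi_3> = (1/12)[1*(12)*conj(1) + 3*(4)*conj(1) + 4*(3 + 3*exp(2*I*pi/3))*conj(exp(-2*I*pi/3)) + 4*(3 + 3*exp(-2*I*pi/3))*conj(exp(2*I*pi/3))]
      = (1/12)[(12) + (12) + (-12) + (-12)] = 0/12 = 0
  <chi_rho, chi_4> = (1/12)[1*(12)*conj(3) + 3*(4)*conj(-1) + 4*(3 + 3*exp(2*I*pi/3))*conj(0) + 4*(3 + 3*exp(-2*I*pi/3))*conj(0)]
      = (1/12)[(36) + (-12) + (0) + (0)] = 24/12 = 2
(Exp terms are combined using exp(i*s)*conj(exp(i*t)) = exp(i*(s-t)), and sums of them are collapsed using the identity that for every m > 1 the m distinct m-th roots of unity sum to 0, e.g. 1 + exp(2*I*pi/3) + exp(-2*I*pi/3) = 0.)
Dimension check: dim(rho) = sum (mult * dim) = 3*1 + 3*1 + 0*1 + 2*3 = 12 = chi_rho(e) = 12.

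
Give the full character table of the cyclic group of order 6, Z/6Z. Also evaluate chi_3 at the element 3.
Character table of Z/6Z (irreps indexed chi_0,...,chi_5 with chi_k(m) = zeta_6^(k*m), zeta_6 = exp(2*pi*i/6)):
  irrep \ class  {0} (size 1)  {1} (size 1)    {2} (size 1)    {3} (size 1)  {4} (size 1)    {5} (size 1)  
  chi_0          1             1               1               1             1               1             
  chi_1          1             exp(I*pi/3)     exp(2*I*pi/3)   -1            exp(-2*I*pi/3)  exp(-I*pi/3)  
  chi_2          1             exp(2*I*pi/3)   exp(-2*I*pi/3)  1             exp(2*I*pi/3)   exp(-2*I*pi/3)
  chi_3          1             -1              1               -1            1               -1            
  chi_4          1             exp(-2*I*pi/3)  exp(2*I*pi/3)   1             exp(-2*I*pi/3)  exp(2*I*pi/3) 
  chi_5          1             exp(-I*pi/3)    exp(-2*I*pi/3)  -1            exp(2*I*pi/3)   exp(I*pi/3)   

Spot check: chi_3(3) = zeta_6^(3*3) = zeta_6^9 = -1.

Explanation: Z/6Z is abelian, so all 6 irreducible complex representations are 1-dimensional. They are given by chi_k(m) = zeta_6^(k*m) for k = 0,...,5. Row orthogonality: sum_m chi_k(m) conj(chi_l(m)) = 6 * [k = l].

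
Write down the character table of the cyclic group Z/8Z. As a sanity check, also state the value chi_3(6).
Character table of Z/8Z (irreps indexed chi_0,...,chi_7 with chi_k(m) = zeta_8^(k*m), zeta_8 = exp(2*pi*i/8)):
  irrep \ class  {0} (size 1)  {1} (size 1)    {2} (size 1)  {3} (size 1)    {4} (size 1)  {5} (size 1)    {6} (size 1)  {7} (size 1)  
  chi_0          1             1               1             1               1             1               1             1             
  chi_1          1             exp(I*pi/4)     I             exp(3*I*pi/4)   -1            exp(-3*I*pi/4)  -I            exp(-I*pi/4)  
  chi_2          1             I               -1            -I              1             I               -1            -I            
  chi_3          1             exp(3*I*pi/4)   -I            exp(I*pi/4)     -1            exp(-I*pi/4)    I             exp(-3*I*pi/4)
  chi_4          1             -1              1             -1              1             -1              1             -1            
  chi_5          1             exp(-3*I*pi/4)  I             exp(-I*pi/4)    -1            exp(I*pi/4)     -I            exp(3*I*pi/4) 
  chi_6          1             -I              -1            I               1             -I              -1            I             
  chi_7          1             exp(-I*pi/4)    -I            exp(-3*I*pi/4)  -1            exp(3*I*pi/4)   I             exp(I*pi/4)   

Spot check: chi_3(6) = zeta_8^(3*6) = zeta_8^18 = I.

Solution. Z/8Z is abelian, so all 8 irreducible complex representations are 1-dimensional. They are given by chi_k(m) = zeta_8^(k*m) for k = 0,...,7. Row orthogonality: sum_m chi_k(m) conj(chi_l(m)) = 8 * [k = l].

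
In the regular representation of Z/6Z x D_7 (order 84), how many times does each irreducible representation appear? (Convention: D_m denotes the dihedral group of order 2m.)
Each irreducible V_i of dimension d_i appears with multiplicity d_i, i.e. rho_reg = (direct sum over all irreducibles V_i) d_i V_i. The irreducible dimensions for Z/6Z x D_7 are 1, 1, 1, 1, 1, 1, 1, 1, 1, 1, 1, 1, 2, 2, 2, 2, 2, 2, 2, 2, 2, 2, 2, 2, 2, 2, 2, 2, 2, 2: 12 irreducibles of dimension 1, each with multiplicity 1; 18 irreducibles of dimension 2, each with multiplicity 2. Total dimension 12*1*1 + 18*2*2 = 84 = |G|.

Explanation: General theorem: in the regular representation of a finite group G, each irreducible appears with multiplicity equal to its dimension. Check: dim(rho_reg) = sum d_i^2 = 1 + 1 + 1 + 1 + 1 + 1 + 1 + 1 + 1 + 1 + 1 + 1 + 4 + 4 + 4 + 4 + 4 + 4 + 4 + 4 + 4 + 4 + 4 + 4 + 4 + 4 + 4 + 4 + 4 + 4 = 84 = |G|.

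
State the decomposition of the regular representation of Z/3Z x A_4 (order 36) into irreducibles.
Each irreducible V_i of dimension d_i appears with multiplicity d_i, i.e. rho_reg = (direct sum over all irreducibles V_i) d_i V_i. The irreducible dimensions for Z/3Z x A_4 are 1, 1, 1, 1, 1, 1, 1, 1, 1, 3, 3, 3: 9 irreducibles of dimension 1, each with multiplicity 1; 3 irreducibles of dimension 3, each with multiplicity 3. Total dimension 9*1*1 + 3*3*3 = 36 = |G|.

Reasoning: General theorem: in the regular representation of a finite group G, each irreducible appears with multiplicity equal to its dimension. Check: dim(rho_reg) = sum d_i^2 = 1 + 1 + 1 + 1 + 1 + 1 + 1 + 1 + 1 + 9 + 9 + 9 = 36 = |G|.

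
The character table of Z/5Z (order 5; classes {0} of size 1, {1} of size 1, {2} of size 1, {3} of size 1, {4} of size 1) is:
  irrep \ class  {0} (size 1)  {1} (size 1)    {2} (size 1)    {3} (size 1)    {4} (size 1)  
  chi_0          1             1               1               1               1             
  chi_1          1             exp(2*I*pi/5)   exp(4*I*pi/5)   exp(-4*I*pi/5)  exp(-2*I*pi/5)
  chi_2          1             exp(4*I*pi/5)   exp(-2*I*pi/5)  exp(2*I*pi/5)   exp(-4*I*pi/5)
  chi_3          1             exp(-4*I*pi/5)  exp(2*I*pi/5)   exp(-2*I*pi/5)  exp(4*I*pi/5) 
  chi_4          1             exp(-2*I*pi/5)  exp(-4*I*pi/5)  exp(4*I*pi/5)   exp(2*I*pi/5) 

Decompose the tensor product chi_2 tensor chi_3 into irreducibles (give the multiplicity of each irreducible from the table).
chi_2 tensor chi_3 = chi_0 (all other irreducibles have multiplicity 0).

Working: The character of a tensor product is the pointwise product (chi_2 * chi_3)(C) = chi_2(C) * chi_3(C):
  {0}: (1)*(1), {1}: (exp(4*I*pi/5))*(exp(-4*I*pi/5)), {2}: (exp(-2*I*pi/5))*(exp(2*I*pi/5)), {3}: (exp(2*I*pi/5))*(exp(-2*I*pi/5)), {4}: (exp(-4*I*pi/5))*(exp(4*I*pi/5))
so (chi_2 * chi_3) takes values
  {0} -> 1, {1} -> 1, {2} -> 1, {3} -> 1, {4} -> 1.
Now take the inner product of this character with each irreducible chi from the table, <chi_2*chi_3, chi> = (1/5) sum_C |C| (chi_2*chi_3)(C) conj(chi(C)):
  <chi_2*chi_3, chi_0> = (1/5)[1*(1)*conj(1) + 1*(1)*conj(1) + 1*(1)*conj(1) + 1*(1)*conj(1) + 1*(1)*conj(1)]
      = (1/5)[(1) + (1) + (1) + (1) + (1)] = 5/5 = 1
  <chi_2*chi_3, chi_1> = (1/5)[1*(1)*conj(1) + 1*(1)*conj(exp(2*I*pi/5)) + 1*(1)*conj(exp(4*I*pi/5)) + 1*(1)*conj(exp(-4*I*pi/5)) + 1*(1)*conj(exp(-2*I*pi/5))]
      = (1/5)[(1) + (exp(-2*I*pi/5)) + (exp(-4*I*pi/5)) + (exp(4*I*pi/5)) + (exp(2*I*pi/5))] = 0/5 = 0
  <chi_2*chi_3, chi_2> = (1/5)[1*(1)*conj(1) + 1*(1)*conj(exp(4*I*pi/5)) + 1*(1)*conj(exp(-2*I*pi/5)) + 1*(1)*conj(exp(2*I*pi/5)) + 1*(1)*conj(exp(-4*I*pi/5))]
      = (1/5)[(1) + (exp(-4*I*pi/5)) + (exp(2*I*pi/5)) + (exp(-2*I*pi/5)) + (exp(4*I*pi/5))] = 0/5 = 0
  <chi_2*chi_3, chi_3> = (1/5)[1*(1)*conj(1) + 1*(1)*conj(exp(-4*I*pi/5)) + 1*(1)*conj(exp(2*I*pi/5)) + 1*(1)*conj(exp(-2*I*pi/5)) + 1*(1)*conj(exp(4*I*pi/5))]
      = (1/5)[(1) + (exp(4*I*pi/5)) + (exp(-2*I*pi/5)) + (exp(2*I*pi/5)) + (exp(-4*I*pi/5))] = 0/5 = 0
  <chi_2*chi_3, chi_4> = (1/5)[1*(1)*conj(1) + 1*(1)*conj(exp(-2*I*pi/5)) + 1*(1)*conj(exp(-4*I*pi/5)) + 1*(1)*conj(exp(4*I*pi/5)) + 1*(1)*conj(exp(2*I*pi/5))]
      = (1/5)[(1) + (exp(2*I*pi/5)) + (exp(4*I*pi/5)) + (exp(-4*I*pi/5)) + (exp(-2*I*pi/5))] = 0/5 = 0
(Exp terms are combined using exp(i*s)*conj(exp(i*t)) = exp(i*(s-t)), and sums of them are collapsed using the identity that for every m > 1 the m distinct m-th roots of unity sum to 0, e.g. 1 + exp(2*I*pi/3) + exp(-2*I*pi/3) = 0.)
Hence the multiplicities are chi_0: 1. Dimension check: dim(chi_2)*dim(chi_3) = 1*1 = 1 and sum (mult * dim) = 1*1 = 1.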